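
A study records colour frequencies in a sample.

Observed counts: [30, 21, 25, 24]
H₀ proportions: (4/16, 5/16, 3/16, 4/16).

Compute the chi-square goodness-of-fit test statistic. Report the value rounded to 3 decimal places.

test statistic = 6.485

n = 100; E_i = n·p_i = [25.00, 31.25, 18.75, 25.00]
χ² = (30−25.00)²/25.00 + (21−31.25)²/31.25 + (25−18.75)²/18.75 + (24−25.00)²/25.00 = 6.4853
df = 3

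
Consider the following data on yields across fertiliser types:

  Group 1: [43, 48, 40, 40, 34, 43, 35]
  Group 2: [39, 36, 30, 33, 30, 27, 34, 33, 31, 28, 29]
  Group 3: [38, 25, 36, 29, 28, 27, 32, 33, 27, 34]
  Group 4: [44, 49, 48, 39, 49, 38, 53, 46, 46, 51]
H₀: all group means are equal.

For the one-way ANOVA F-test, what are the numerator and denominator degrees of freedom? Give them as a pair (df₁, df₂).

k = 4 groups, N = 38 total
df = (k−1, N−k) = (4−1, 38−4) = (3, 34)

degrees of freedom = [3, 34]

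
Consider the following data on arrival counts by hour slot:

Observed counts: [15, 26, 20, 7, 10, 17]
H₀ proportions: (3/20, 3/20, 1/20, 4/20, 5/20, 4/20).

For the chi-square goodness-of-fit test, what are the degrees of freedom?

df = k − 1 = 6 − 1 = 5

degrees of freedom = 5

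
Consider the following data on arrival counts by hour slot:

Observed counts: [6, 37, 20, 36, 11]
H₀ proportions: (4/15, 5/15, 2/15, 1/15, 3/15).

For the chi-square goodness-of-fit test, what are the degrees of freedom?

degrees of freedom = 4

df = k − 1 = 5 − 1 = 4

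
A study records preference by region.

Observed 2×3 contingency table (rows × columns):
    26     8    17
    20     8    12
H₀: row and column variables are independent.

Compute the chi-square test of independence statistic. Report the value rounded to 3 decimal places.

test statistic = 0.320

Row totals [51, 40], col totals [46, 16, 29], n=91
χ² = (26−25.78)²/25.78 + (8−8.97)²/8.97 + (17−16.25)²/16.25 + (20−20.22)²/20.22 + (8−7.03)²/7.03 + (12−12.75)²/12.75 = 0.3197
df = 2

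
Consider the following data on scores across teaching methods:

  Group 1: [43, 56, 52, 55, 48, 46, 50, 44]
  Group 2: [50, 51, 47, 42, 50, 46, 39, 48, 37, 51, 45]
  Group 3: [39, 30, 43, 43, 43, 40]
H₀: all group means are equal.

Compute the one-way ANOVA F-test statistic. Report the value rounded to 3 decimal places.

Group means [49.25, 46.00, 39.67], grand mean 45.520
SSB = Σnᵢ(x̄ᵢ−x̄)² = 319.407; SSW = ΣΣ(x−x̄ᵢ)² = 526.833
MSB = 319.407/2 = 159.7033; MSW = 526.833/22 = 23.9470
F = MSB/MSW = 6.6690
df = (2, 22)

test statistic = 6.669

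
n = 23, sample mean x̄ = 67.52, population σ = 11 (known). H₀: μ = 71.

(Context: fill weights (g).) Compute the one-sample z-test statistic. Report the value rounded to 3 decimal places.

SE = σ/√n = 11/√23 = 2.2937
z = (x̄−μ₀)/SE = (67.52−71)/2.2937 = -1.5172

test statistic = -1.517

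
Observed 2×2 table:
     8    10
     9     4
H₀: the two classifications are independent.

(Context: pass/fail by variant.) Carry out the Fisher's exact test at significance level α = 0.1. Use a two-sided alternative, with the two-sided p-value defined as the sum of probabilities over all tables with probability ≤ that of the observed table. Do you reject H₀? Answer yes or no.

Margins: r₁=18, r₂=13, c₁=17, c₂=14, n=31
p_obs = C(18,8)·C(13,9)/C(31,17); sum pmf over tables with pmf ≤ p_obs
p-value (two-sided) = 0.27494
At α=0.1: p ≥ α → fail to reject H₀

reject H₀: no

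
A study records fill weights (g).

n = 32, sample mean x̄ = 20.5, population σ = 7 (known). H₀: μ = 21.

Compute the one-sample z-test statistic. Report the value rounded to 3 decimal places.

test statistic = -0.404

SE = σ/√n = 7/√32 = 1.2374
z = (x̄−μ₀)/SE = (20.5−21)/1.2374 = -0.4041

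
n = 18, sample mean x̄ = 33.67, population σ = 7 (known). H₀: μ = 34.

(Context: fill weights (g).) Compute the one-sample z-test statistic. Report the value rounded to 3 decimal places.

test statistic = -0.200

SE = σ/√n = 7/√18 = 1.6499
z = (x̄−μ₀)/SE = (33.67−34)/1.6499 = -0.2000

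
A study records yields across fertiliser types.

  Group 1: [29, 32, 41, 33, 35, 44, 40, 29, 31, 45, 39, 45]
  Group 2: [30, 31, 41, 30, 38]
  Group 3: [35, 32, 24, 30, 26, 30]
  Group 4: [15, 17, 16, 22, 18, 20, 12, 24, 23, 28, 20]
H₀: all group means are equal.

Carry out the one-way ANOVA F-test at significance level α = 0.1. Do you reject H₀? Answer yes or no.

Group means [36.92, 34.00, 29.50, 19.55], grand mean 29.559
SSB = Σnᵢ(x̄ᵢ−x̄)² = 1851.238; SSW = ΣΣ(x−x̄ᵢ)² = 809.144
MSB = 1851.238/3 = 617.0795; MSW = 809.144/30 = 26.9715
F = MSB/MSW = 22.8790
df = (3, 30)
p-value (upper-tail) = 0.00000
At α=0.1: p < α → reject H₀

reject H₀: yes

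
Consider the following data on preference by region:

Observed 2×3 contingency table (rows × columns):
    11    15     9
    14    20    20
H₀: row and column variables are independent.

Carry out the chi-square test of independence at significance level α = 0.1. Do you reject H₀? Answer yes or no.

reject H₀: no

Row totals [35, 54], col totals [25, 35, 29], n=89
χ² = (11−9.83)²/9.83 + (15−13.76)²/13.76 + (9−11.40)²/11.40 + (14−15.17)²/15.17 + (20−21.24)²/21.24 + (20−17.60)²/17.60 = 1.2474
df = 2
p-value (upper-tail) = 0.53597
At α=0.1: p ≥ α → fail to reject H₀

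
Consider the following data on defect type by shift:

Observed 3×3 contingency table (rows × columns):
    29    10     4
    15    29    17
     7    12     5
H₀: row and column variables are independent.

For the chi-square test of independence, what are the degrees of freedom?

df = (r−1)(c−1) = (3−1)·(3−1) = 4

degrees of freedom = 4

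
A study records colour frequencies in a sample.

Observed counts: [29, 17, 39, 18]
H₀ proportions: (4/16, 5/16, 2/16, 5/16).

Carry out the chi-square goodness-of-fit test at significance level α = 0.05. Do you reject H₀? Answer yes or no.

n = 103; E_i = n·p_i = [25.75, 32.19, 12.88, 32.19]
χ² = (29−25.75)²/25.75 + (17−32.19)²/32.19 + (39−12.88)²/12.88 + (18−32.19)²/32.19 = 66.8408
df = 3
p-value (upper-tail) = 0.00000
At α=0.05: p < α → reject H₀

reject H₀: yes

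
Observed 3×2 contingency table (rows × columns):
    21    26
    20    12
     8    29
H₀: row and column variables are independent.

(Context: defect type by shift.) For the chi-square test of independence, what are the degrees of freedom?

df = (r−1)(c−1) = (3−1)·(2−1) = 2

degrees of freedom = 2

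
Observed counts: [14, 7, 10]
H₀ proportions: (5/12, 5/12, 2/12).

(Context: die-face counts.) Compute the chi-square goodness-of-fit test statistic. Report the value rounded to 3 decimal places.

n = 31; E_i = n·p_i = [12.92, 12.92, 5.17]
χ² = (14−12.92)²/12.92 + (7−12.92)²/12.92 + (10−5.17)²/5.17 = 7.3226
df = 2

test statistic = 7.323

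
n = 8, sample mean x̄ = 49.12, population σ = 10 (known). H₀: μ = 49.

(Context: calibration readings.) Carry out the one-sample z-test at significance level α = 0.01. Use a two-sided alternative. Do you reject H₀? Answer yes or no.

reject H₀: no

SE = σ/√n = 10/√8 = 3.5355
z = (x̄−μ₀)/SE = (49.12−49)/3.5355 = 0.0339
p-value (two-sided) = 0.97292
At α=0.01: p ≥ α → fail to reject H₀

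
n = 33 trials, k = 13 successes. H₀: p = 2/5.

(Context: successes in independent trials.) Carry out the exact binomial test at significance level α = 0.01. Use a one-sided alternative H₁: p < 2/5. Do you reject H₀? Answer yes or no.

Exact binomial: n=33, k=13, p₀=2/5=0.4000
P(X≤13) from Σ C(n,i)·p₀^i·(1−p₀)^(n−i)
p-value (one-sided, H₁ less) = 0.54704
At α=0.01: p ≥ α → fail to reject H₀

reject H₀: no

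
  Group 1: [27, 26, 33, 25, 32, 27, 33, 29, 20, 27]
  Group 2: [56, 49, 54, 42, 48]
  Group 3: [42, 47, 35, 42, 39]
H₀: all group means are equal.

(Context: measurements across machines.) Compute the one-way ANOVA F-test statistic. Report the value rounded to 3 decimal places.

test statistic = 42.410

Group means [27.90, 49.80, 41.00], grand mean 36.650
SSB = Σnᵢ(x̄ᵢ−x̄)² = 1724.850; SSW = ΣΣ(x−x̄ᵢ)² = 345.700
MSB = 1724.850/2 = 862.4250; MSW = 345.700/17 = 20.3353
F = MSB/MSW = 42.4103
df = (2, 17)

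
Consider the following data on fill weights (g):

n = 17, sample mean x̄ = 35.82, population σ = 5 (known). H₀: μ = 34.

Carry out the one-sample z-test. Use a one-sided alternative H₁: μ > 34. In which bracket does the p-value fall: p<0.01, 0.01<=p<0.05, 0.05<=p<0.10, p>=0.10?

p-value bracket: 0.05<=p<0.10

SE = σ/√n = 5/√17 = 1.2127
z = (x̄−μ₀)/SE = (35.82−34)/1.2127 = 1.5008
p-value (one-sided, H₁ greater) = 0.06670
→ bracket: 0.05<=p<0.10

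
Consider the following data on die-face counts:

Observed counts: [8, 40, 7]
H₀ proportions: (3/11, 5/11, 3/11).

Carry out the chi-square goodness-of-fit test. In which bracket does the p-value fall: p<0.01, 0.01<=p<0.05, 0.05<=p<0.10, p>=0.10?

p-value bracket: p<0.01

n = 55; E_i = n·p_i = [15.00, 25.00, 15.00]
χ² = (8−15.00)²/15.00 + (40−25.00)²/25.00 + (7−15.00)²/15.00 = 16.5333
df = 2
p-value (upper-tail) = 0.00026
→ bracket: p<0.01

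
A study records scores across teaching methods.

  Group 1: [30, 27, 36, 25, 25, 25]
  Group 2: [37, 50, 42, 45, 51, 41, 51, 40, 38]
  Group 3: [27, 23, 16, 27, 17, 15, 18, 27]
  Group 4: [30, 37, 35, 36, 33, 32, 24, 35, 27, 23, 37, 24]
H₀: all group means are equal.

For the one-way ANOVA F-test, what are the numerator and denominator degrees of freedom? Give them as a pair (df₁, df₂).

k = 4 groups, N = 35 total
df = (k−1, N−k) = (4−1, 35−4) = (3, 31)

degrees of freedom = [3, 31]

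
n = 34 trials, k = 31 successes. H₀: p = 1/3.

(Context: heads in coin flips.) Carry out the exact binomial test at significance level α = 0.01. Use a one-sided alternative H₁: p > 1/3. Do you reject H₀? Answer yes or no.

Exact binomial: n=34, k=31, p₀=1/3=0.3333
P(X≥31) from Σ C(n,i)·p₀^i·(1−p₀)^(n−i)
p-value (one-sided, H₁ greater) = 0.00000
At α=0.01: p < α → reject H₀

reject H₀: yes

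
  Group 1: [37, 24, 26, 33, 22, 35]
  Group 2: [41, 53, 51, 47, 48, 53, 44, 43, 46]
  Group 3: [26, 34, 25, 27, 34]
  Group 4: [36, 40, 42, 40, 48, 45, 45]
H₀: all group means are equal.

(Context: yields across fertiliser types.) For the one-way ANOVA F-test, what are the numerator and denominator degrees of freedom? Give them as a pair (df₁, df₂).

k = 4 groups, N = 27 total
df = (k−1, N−k) = (4−1, 27−4) = (3, 23)

degrees of freedom = [3, 23]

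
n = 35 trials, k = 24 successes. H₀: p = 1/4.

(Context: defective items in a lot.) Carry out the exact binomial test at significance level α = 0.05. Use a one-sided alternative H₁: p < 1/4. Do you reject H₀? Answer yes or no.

reject H₀: no

Exact binomial: n=35, k=24, p₀=1/4=0.2500
P(X≤24) from Σ C(n,i)·p₀^i·(1−p₀)^(n−i)
p-value (one-sided, H₁ less) = 1.00000
At α=0.05: p ≥ α → fail to reject H₀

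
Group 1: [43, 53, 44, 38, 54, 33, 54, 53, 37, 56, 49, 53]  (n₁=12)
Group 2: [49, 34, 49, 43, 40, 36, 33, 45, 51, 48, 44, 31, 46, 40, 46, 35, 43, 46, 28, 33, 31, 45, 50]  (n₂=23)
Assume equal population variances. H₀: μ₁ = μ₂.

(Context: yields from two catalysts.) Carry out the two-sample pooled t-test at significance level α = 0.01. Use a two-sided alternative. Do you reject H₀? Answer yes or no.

x̄₁=47.250, s₁=7.933, n₁=12
x̄₂=41.130, s₂=7.041, n₂=23
s_p² = [11·7.933² + 22·7.041²]/33 = 54.0260
SE = √(s_p²·(1/12+1/23)) = 2.6175
t = (47.250−41.130)/2.6175 = 2.3380
df = 33
p-value (two-sided) = 0.02560
At α=0.01: p ≥ α → fail to reject H₀

reject H₀: no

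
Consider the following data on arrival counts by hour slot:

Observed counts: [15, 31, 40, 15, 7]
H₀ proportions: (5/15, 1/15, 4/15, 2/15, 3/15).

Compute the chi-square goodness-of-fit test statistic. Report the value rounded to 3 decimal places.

n = 108; E_i = n·p_i = [36.00, 7.20, 28.80, 14.40, 21.60]
χ² = (15−36.00)²/36.00 + (31−7.20)²/7.20 + (40−28.80)²/28.80 + (15−14.40)²/14.40 + (7−21.60)²/21.60 = 105.1713
df = 4

test statistic = 105.171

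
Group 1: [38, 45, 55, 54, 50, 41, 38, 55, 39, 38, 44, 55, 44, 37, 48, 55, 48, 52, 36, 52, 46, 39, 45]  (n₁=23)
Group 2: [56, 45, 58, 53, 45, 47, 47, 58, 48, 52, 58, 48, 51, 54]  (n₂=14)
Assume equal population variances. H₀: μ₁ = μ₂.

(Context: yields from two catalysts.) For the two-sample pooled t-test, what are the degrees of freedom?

degrees of freedom = 35

df = n₁ + n₂ − 2 = 23 + 14 − 2 = 35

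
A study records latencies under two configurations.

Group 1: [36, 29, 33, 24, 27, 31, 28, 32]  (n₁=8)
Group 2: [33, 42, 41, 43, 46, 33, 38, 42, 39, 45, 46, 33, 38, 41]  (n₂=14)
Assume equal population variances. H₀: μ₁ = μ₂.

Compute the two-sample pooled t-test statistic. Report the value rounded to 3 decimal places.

x̄₁=30.000, s₁=3.780, n₁=8
x̄₂=40.000, s₂=4.574, n₂=14
s_p² = [7·3.780² + 13·4.574²]/20 = 18.6000
SE = √(s_p²·(1/8+1/14)) = 1.9114
t = (30.000−40.000)/1.9114 = -5.2317
df = 20

test statistic = -5.232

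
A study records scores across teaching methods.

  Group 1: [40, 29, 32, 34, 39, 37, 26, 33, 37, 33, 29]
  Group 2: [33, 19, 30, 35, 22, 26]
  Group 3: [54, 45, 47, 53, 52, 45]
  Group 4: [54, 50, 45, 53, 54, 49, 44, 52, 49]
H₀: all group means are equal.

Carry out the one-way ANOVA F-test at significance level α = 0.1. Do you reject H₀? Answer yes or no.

Group means [33.55, 27.50, 49.33, 50.00], grand mean 40.000
SSB = Σnᵢ(x̄ᵢ−x̄)² = 2818.439; SSW = ΣΣ(x−x̄ᵢ)² = 587.561
MSB = 2818.439/3 = 939.4798; MSW = 587.561/28 = 20.9843
F = MSB/MSW = 44.7706
df = (3, 28)
p-value (upper-tail) = 0.00000
At α=0.1: p < α → reject H₀

reject H₀: yes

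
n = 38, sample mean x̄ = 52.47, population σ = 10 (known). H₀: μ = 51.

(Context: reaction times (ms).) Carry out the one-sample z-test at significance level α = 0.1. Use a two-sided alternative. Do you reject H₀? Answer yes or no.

SE = σ/√n = 10/√38 = 1.6222
z = (x̄−μ₀)/SE = (52.47−51)/1.6222 = 0.9062
p-value (two-sided) = 0.36485
At α=0.1: p ≥ α → fail to reject H₀

reject H₀: no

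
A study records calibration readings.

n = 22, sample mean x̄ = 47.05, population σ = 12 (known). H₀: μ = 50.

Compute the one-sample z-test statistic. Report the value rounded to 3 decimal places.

test statistic = -1.153

SE = σ/√n = 12/√22 = 2.5584
z = (x̄−μ₀)/SE = (47.05−50)/2.5584 = -1.1531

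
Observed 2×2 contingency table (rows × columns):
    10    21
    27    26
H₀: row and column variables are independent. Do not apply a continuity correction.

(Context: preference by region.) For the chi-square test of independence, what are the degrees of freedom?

degrees of freedom = 1

df = (r−1)(c−1) = (2−1)·(2−1) = 1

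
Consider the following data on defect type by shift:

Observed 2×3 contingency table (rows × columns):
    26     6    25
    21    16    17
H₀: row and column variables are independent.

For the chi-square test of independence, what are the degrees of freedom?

degrees of freedom = 2

df = (r−1)(c−1) = (2−1)·(3−1) = 2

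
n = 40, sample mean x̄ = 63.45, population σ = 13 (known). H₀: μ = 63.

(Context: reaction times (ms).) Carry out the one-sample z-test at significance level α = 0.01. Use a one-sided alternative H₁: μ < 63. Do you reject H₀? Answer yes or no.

reject H₀: no

SE = σ/√n = 13/√40 = 2.0555
z = (x̄−μ₀)/SE = (63.45−63)/2.0555 = 0.2189
p-value (one-sided, H₁ less) = 0.58665
At α=0.01: p ≥ α → fail to reject H₀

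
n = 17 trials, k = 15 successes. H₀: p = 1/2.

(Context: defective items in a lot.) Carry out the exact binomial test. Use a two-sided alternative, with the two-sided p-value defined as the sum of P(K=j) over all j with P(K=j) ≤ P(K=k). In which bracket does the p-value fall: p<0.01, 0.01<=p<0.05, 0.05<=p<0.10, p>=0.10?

Exact binomial: n=17, k=15, p₀=1/2=0.5000
P(X=j) = C(n,j)·p₀^j·(1−p₀)^(n−j); p = Σ P(X=j) over j with P(X=j) ≤ P(X=15)
p-value (two-sided) = 0.00235
→ bracket: p<0.01

p-value bracket: p<0.01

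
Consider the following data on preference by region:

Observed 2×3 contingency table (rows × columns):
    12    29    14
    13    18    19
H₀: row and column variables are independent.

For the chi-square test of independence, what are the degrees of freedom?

degrees of freedom = 2

df = (r−1)(c−1) = (2−1)·(3−1) = 2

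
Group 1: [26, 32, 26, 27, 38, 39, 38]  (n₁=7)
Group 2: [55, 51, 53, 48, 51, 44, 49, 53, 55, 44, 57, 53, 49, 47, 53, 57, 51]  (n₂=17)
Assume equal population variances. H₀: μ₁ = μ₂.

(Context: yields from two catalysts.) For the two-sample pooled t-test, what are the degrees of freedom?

degrees of freedom = 22

df = n₁ + n₂ − 2 = 7 + 17 − 2 = 22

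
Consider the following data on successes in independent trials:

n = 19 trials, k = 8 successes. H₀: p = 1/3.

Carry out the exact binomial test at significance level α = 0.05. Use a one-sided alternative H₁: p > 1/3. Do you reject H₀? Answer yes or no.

Exact binomial: n=19, k=8, p₀=1/3=0.3333
P(X≥8) from Σ C(n,i)·p₀^i·(1−p₀)^(n−i)
p-value (one-sided, H₁ greater) = 0.27934
At α=0.05: p ≥ α → fail to reject H₀

reject H₀: no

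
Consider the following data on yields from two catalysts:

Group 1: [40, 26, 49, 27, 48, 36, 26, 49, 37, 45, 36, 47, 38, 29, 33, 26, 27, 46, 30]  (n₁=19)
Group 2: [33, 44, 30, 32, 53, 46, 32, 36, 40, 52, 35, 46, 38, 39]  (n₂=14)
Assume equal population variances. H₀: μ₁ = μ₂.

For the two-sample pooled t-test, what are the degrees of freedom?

degrees of freedom = 31

df = n₁ + n₂ − 2 = 19 + 14 − 2 = 31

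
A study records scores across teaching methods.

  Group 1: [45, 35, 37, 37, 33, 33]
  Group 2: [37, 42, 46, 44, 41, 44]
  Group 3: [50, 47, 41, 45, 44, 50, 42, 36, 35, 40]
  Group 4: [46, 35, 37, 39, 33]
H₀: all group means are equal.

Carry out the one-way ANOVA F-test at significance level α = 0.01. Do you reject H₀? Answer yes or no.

Group means [36.67, 42.33, 43.00, 38.00], grand mean 40.519
SSB = Σnᵢ(x̄ᵢ−x̄)² = 202.074; SSW = ΣΣ(x−x̄ᵢ)² = 494.667
MSB = 202.074/3 = 67.3580; MSW = 494.667/23 = 21.5072
F = MSB/MSW = 3.1319
df = (3, 23)
p-value (upper-tail) = 0.04516
At α=0.01: p ≥ α → fail to reject H₀

reject H₀: no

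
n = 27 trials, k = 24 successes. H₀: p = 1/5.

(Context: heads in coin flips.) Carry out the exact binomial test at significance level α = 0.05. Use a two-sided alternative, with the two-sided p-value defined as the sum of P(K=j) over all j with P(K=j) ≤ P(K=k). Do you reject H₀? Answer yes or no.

Exact binomial: n=27, k=24, p₀=1/5=0.2000
P(X=j) = C(n,j)·p₀^j·(1−p₀)^(n−j); p = Σ P(X=j) over j with P(X=j) ≤ P(X=24)
p-value (two-sided) = 0.00000
At α=0.05: p < α → reject H₀

reject H₀: yes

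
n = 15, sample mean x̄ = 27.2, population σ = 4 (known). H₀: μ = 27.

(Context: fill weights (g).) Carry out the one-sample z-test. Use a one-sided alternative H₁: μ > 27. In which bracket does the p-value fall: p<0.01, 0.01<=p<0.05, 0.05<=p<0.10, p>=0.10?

p-value bracket: p>=0.10

SE = σ/√n = 4/√15 = 1.0328
z = (x̄−μ₀)/SE = (27.2−27)/1.0328 = 0.1936
p-value (one-sided, H₁ greater) = 0.42323
→ bracket: p>=0.10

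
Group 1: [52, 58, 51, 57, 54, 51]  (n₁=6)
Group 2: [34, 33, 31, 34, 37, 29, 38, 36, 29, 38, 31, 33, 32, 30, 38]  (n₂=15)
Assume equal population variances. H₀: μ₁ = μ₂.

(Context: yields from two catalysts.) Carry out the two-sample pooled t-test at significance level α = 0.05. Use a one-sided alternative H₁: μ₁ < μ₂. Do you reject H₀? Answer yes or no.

x̄₁=53.833, s₁=3.061, n₁=6
x̄₂=33.533, s₂=3.248, n₂=15
s_p² = [5·3.061² + 14·3.248²]/19 = 10.2404
SE = √(s_p²·(1/6+1/15)) = 1.5458
t = (53.833−33.533)/1.5458 = 13.1326
df = 19
p-value (one-sided, H₁ less) = 1.00000
At α=0.05: p ≥ α → fail to reject H₀

reject H₀: no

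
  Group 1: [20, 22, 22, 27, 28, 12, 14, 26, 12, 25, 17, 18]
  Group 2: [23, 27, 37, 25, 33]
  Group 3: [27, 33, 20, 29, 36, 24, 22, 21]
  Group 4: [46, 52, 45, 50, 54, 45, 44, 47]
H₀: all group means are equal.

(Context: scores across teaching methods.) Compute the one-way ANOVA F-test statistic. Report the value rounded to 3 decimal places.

Group means [20.25, 29.00, 26.50, 47.88], grand mean 29.788
SSB = Σnᵢ(x̄ᵢ−x̄)² = 3798.390; SSW = ΣΣ(x−x̄ᵢ)² = 827.125
MSB = 3798.390/3 = 1266.1301; MSW = 827.125/29 = 28.5216
F = MSB/MSW = 44.3920
df = (3, 29)

test statistic = 44.392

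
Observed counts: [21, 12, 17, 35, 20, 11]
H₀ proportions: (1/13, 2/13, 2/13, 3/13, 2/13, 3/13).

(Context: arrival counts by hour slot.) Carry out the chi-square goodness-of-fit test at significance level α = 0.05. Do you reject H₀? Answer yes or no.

reject H₀: yes

n = 116; E_i = n·p_i = [8.92, 17.85, 17.85, 26.77, 17.85, 26.77]
χ² = (21−8.92)²/8.92 + (12−17.85)²/17.85 + (17−17.85)²/17.85 + (35−26.77)²/26.77 + (20−17.85)²/17.85 + (11−26.77)²/26.77 = 30.3807
df = 5
p-value (upper-tail) = 0.00001
At α=0.05: p < α → reject H₀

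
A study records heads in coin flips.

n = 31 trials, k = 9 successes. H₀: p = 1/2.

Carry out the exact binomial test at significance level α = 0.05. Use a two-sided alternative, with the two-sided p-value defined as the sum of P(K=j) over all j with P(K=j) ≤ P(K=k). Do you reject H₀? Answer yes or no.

Exact binomial: n=31, k=9, p₀=1/2=0.5000
P(X=j) = C(n,j)·p₀^j·(1−p₀)^(n−j); p = Σ P(X=j) over j with P(X=j) ≤ P(X=9)
p-value (two-sided) = 0.02945
At α=0.05: p < α → reject H₀

reject H₀: yes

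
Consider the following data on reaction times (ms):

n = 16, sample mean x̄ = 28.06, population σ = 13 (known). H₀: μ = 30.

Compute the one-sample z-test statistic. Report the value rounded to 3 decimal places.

SE = σ/√n = 13/√16 = 3.2500
z = (x̄−μ₀)/SE = (28.06−30)/3.2500 = -0.5969

test statistic = -0.597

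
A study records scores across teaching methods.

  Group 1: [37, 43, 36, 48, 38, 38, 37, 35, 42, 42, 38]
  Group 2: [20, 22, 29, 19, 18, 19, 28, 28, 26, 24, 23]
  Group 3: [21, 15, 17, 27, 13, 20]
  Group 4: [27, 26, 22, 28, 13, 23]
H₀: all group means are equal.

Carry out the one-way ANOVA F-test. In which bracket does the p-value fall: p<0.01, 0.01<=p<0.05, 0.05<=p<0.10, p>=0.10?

p-value bracket: p<0.01

Group means [39.45, 23.27, 18.83, 23.17], grand mean 27.706
SSB = Σnᵢ(x̄ᵢ−x̄)² = 2330.483; SSW = ΣΣ(x−x̄ᵢ)² = 586.576
MSB = 2330.483/3 = 776.8277; MSW = 586.576/30 = 19.5525
F = MSB/MSW = 39.7303
df = (3, 30)
p-value (upper-tail) = 0.00000
→ bracket: p<0.01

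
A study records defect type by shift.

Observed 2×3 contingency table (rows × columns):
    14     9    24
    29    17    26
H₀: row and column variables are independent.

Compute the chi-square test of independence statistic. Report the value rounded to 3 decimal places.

test statistic = 2.638

Row totals [47, 72], col totals [43, 26, 50], n=119
χ² = (14−16.98)²/16.98 + (9−10.27)²/10.27 + (24−19.75)²/19.75 + (29−26.02)²/26.02 + (17−15.73)²/15.73 + (26−30.25)²/30.25 = 2.6384
df = 2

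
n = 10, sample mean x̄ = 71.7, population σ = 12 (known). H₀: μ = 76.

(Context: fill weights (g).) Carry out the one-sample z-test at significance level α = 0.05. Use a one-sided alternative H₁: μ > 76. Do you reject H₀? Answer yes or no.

reject H₀: no

SE = σ/√n = 12/√10 = 3.7947
z = (x̄−μ₀)/SE = (71.7−76)/3.7947 = -1.1331
p-value (one-sided, H₁ greater) = 0.87142
At α=0.05: p ≥ α → fail to reject H₀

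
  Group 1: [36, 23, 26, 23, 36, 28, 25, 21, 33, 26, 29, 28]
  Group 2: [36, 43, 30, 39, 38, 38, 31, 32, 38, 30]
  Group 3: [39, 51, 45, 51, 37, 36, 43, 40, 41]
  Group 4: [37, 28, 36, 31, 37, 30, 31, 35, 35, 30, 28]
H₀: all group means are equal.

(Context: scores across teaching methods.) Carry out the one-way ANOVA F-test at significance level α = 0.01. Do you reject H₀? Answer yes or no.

reject H₀: yes

Group means [27.83, 35.50, 42.56, 32.55], grand mean 34.048
SSB = Σnᵢ(x̄ᵢ−x̄)² = 1160.789; SSW = ΣΣ(x−x̄ᵢ)² = 817.116
MSB = 1160.789/3 = 386.9295; MSW = 817.116/38 = 21.5031
F = MSB/MSW = 17.9942
df = (3, 38)
p-value (upper-tail) = 0.00000
At α=0.01: p < α → reject H₀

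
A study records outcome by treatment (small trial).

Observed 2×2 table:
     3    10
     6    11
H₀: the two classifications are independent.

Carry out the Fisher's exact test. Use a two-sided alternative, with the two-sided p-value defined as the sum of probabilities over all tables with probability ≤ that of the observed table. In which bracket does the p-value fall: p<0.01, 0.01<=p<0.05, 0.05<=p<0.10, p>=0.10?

Margins: r₁=13, r₂=17, c₁=9, c₂=21, n=30
p_obs = C(13,3)·C(17,6)/C(30,9); sum pmf over tables with pmf ≤ p_obs
p-value (two-sided) = 0.69075
→ bracket: p>=0.10

p-value bracket: p>=0.10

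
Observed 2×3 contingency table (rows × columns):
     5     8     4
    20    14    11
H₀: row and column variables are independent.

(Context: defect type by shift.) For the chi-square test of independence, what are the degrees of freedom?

df = (r−1)(c−1) = (2−1)·(3−1) = 2

degrees of freedom = 2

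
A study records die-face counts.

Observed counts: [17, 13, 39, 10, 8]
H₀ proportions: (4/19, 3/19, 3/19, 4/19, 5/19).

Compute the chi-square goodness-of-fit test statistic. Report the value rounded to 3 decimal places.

n = 87; E_i = n·p_i = [18.32, 13.74, 13.74, 18.32, 22.89]
χ² = (17−18.32)²/18.32 + (13−13.74)²/13.74 + (39−13.74)²/13.74 + (10−18.32)²/18.32 + (8−22.89)²/22.89 = 60.0607
df = 4

test statistic = 60.061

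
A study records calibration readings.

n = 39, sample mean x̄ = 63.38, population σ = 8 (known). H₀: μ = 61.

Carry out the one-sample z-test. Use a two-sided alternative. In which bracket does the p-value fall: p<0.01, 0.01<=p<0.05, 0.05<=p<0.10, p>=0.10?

p-value bracket: 0.05<=p<0.10

SE = σ/√n = 8/√39 = 1.2810
z = (x̄−μ₀)/SE = (63.38−61)/1.2810 = 1.8579
p-value (two-sided) = 0.06319
→ bracket: 0.05<=p<0.10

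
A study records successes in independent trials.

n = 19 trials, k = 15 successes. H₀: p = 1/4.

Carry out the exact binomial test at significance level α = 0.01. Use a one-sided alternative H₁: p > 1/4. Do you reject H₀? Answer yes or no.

reject H₀: yes

Exact binomial: n=19, k=15, p₀=1/4=0.2500
P(X≥15) from Σ C(n,i)·p₀^i·(1−p₀)^(n−i)
p-value (one-sided, H₁ greater) = 0.00000
At α=0.01: p < α → reject H₀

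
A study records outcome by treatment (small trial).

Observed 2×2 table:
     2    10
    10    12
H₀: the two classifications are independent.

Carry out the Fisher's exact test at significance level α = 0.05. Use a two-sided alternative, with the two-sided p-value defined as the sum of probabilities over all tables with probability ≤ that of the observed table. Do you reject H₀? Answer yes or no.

Margins: r₁=12, r₂=22, c₁=12, c₂=22, n=34
p_obs = C(12,2)·C(22,10)/C(34,12); sum pmf over tables with pmf ≤ p_obs
p-value (two-sided) = 0.13973
At α=0.05: p ≥ α → fail to reject H₀

reject H₀: no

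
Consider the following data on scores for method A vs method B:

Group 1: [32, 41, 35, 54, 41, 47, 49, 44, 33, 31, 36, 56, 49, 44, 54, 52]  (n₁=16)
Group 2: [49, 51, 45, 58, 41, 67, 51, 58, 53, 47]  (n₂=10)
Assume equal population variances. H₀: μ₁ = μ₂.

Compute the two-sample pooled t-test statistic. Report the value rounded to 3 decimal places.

x̄₁=43.625, s₁=8.413, n₁=16
x̄₂=52.000, s₂=7.483, n₂=10
s_p² = [15·8.413² + 9·7.483²]/24 = 65.2396
SE = √(s_p²·(1/16+1/10)) = 3.2560
t = (43.625−52.000)/3.2560 = -2.5722
df = 24

test statistic = -2.572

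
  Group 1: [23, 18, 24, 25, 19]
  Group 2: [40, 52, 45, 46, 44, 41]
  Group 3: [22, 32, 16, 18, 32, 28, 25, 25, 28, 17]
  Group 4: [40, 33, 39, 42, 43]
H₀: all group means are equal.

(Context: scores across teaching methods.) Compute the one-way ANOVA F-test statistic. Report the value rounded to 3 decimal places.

test statistic = 33.964

Group means [21.80, 44.67, 24.30, 39.40], grand mean 31.423
SSB = Σnᵢ(x̄ᵢ−x̄)² = 2340.913; SSW = ΣΣ(x−x̄ᵢ)² = 505.433
MSB = 2340.913/3 = 780.3043; MSW = 505.433/22 = 22.9742
F = MSB/MSW = 33.9643
df = (3, 22)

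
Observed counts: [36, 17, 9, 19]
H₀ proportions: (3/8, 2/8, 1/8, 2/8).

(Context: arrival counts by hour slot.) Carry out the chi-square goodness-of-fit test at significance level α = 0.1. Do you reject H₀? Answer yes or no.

n = 81; E_i = n·p_i = [30.38, 20.25, 10.12, 20.25]
χ² = (36−30.38)²/30.38 + (17−20.25)²/20.25 + (9−10.12)²/10.12 + (19−20.25)²/20.25 = 1.7654
df = 3
p-value (upper-tail) = 0.62249
At α=0.1: p ≥ α → fail to reject H₀

reject H₀: no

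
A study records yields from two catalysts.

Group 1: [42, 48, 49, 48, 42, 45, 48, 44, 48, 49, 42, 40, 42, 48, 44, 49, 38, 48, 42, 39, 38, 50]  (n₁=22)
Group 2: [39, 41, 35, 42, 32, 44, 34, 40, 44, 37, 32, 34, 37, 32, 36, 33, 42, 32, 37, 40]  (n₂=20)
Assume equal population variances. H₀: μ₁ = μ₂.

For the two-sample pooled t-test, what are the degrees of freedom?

df = n₁ + n₂ − 2 = 22 + 20 − 2 = 40

degrees of freedom = 40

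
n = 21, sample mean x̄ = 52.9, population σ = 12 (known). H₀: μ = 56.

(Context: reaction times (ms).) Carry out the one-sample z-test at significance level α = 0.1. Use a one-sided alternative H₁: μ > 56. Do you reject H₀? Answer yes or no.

SE = σ/√n = 12/√21 = 2.6186
z = (x̄−μ₀)/SE = (52.9−56)/2.6186 = -1.1838
p-value (one-sided, H₁ greater) = 0.88176
At α=0.1: p ≥ α → fail to reject H₀

reject H₀: no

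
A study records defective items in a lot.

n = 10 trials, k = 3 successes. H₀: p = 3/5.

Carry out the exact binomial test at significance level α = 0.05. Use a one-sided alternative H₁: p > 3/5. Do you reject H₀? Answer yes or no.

reject H₀: no

Exact binomial: n=10, k=3, p₀=3/5=0.6000
P(X≥3) from Σ C(n,i)·p₀^i·(1−p₀)^(n−i)
p-value (one-sided, H₁ greater) = 0.98771
At α=0.05: p ≥ α → fail to reject H₀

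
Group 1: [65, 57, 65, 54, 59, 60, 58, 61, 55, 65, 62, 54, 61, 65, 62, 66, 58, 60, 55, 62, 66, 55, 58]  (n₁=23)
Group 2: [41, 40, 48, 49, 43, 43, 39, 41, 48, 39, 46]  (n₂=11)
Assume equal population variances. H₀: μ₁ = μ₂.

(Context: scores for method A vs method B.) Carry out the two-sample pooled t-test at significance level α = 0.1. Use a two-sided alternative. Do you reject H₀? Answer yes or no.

x̄₁=60.130, s₁=4.015, n₁=23
x̄₂=43.364, s₂=3.776, n₂=11
s_p² = [22·4.015² + 10·3.776²]/32 = 15.5361
SE = √(s_p²·(1/23+1/11)) = 1.4449
t = (60.130−43.364)/1.4449 = 11.6038
df = 32
p-value (two-sided) = 0.00000
At α=0.1: p < α → reject H₀

reject H₀: yes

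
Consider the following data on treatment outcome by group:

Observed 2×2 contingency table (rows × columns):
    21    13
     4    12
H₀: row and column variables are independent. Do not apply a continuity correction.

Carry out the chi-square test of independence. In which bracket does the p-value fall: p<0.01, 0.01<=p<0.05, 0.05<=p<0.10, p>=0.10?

Row totals [34, 16], col totals [25, 25], n=50
χ² = (21−17.00)²/17.00 + (13−17.00)²/17.00 + (4−8.00)²/8.00 + (12−8.00)²/8.00 = 5.8824
df = 1
p-value (upper-tail) = 0.01529
→ bracket: 0.01<=p<0.05

p-value bracket: 0.01<=p<0.05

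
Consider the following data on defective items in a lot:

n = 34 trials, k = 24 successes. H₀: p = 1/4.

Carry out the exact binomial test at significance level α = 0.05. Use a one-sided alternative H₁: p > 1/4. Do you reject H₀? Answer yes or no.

reject H₀: yes

Exact binomial: n=34, k=24, p₀=1/4=0.2500
P(X≥24) from Σ C(n,i)·p₀^i·(1−p₀)^(n−i)
p-value (one-sided, H₁ greater) = 0.00000
At α=0.05: p < α → reject H₀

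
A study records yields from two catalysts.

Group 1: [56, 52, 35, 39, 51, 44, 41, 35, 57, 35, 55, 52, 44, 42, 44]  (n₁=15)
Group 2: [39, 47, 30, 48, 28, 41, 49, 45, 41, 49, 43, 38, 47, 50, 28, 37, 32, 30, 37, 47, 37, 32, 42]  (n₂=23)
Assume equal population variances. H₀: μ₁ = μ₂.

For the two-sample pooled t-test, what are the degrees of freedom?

degrees of freedom = 36

df = n₁ + n₂ − 2 = 15 + 23 − 2 = 36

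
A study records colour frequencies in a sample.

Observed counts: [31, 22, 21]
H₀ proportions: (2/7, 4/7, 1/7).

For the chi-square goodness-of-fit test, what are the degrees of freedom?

degrees of freedom = 2

df = k − 1 = 3 − 1 = 2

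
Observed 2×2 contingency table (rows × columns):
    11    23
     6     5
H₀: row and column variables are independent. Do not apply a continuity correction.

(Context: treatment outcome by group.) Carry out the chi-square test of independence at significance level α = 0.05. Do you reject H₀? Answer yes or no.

Row totals [34, 11], col totals [17, 28], n=45
χ² = (11−12.84)²/12.84 + (23−21.16)²/21.16 + (6−4.16)²/4.16 + (5−6.84)²/6.84 = 1.7414
df = 1
p-value (upper-tail) = 0.18697
At α=0.05: p ≥ α → fail to reject H₀

reject H₀: no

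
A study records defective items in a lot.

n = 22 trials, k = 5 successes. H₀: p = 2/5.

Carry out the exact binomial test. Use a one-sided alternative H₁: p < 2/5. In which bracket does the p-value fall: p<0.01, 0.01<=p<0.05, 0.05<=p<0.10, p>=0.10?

p-value bracket: 0.05<=p<0.10

Exact binomial: n=22, k=5, p₀=2/5=0.4000
P(X≤5) from Σ C(n,i)·p₀^i·(1−p₀)^(n−i)
p-value (one-sided, H₁ less) = 0.07223
→ bracket: 0.05<=p<0.10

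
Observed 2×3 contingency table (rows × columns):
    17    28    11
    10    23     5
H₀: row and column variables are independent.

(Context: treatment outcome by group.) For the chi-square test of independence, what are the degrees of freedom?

degrees of freedom = 2

df = (r−1)(c−1) = (2−1)·(3−1) = 2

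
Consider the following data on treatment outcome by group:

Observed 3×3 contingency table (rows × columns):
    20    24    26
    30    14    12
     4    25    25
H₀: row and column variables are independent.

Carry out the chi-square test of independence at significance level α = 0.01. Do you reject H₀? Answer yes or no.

Row totals [70, 56, 54], col totals [54, 63, 63], n=180
χ² = (20−21.00)²/21.00 + (24−24.50)²/24.50 + (26−24.50)²/24.50 + (30−16.80)²/16.80 + (14−19.60)²/19.60 + (12−19.60)²/19.60 + (4−16.20)²/16.20 + (25−18.90)²/18.90 + (25−18.90)²/18.90 = 28.1932
df = 4
p-value (upper-tail) = 0.00001
At α=0.01: p < α → reject H₀

reject H₀: yes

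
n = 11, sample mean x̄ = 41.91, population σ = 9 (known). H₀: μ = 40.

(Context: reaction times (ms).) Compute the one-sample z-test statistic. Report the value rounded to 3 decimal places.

test statistic = 0.704

SE = σ/√n = 9/√11 = 2.7136
z = (x̄−μ₀)/SE = (41.91−40)/2.7136 = 0.7039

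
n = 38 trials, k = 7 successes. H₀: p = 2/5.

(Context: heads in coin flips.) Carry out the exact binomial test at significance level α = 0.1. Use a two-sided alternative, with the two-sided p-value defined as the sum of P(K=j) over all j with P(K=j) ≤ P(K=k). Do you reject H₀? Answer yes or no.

Exact binomial: n=38, k=7, p₀=2/5=0.4000
P(X=j) = C(n,j)·p₀^j·(1−p₀)^(n−j); p = Σ P(X=j) over j with P(X=j) ≤ P(X=7)
p-value (two-sided) = 0.00725
At α=0.1: p < α → reject H₀

reject H₀: yes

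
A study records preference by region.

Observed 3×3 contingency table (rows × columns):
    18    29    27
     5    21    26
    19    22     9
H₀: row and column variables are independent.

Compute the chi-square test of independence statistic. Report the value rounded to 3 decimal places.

test statistic = 16.258

Row totals [74, 52, 50], col totals [42, 72, 62], n=176
χ² = (18−17.66)²/17.66 + (29−30.27)²/30.27 + (27−26.07)²/26.07 + (5−12.41)²/12.41 + (21−21.27)²/21.27 + (26−18.32)²/18.32 + (19−11.93)²/11.93 + (22−20.45)²/20.45 + (9−17.61)²/17.61 = 16.2582
df = 4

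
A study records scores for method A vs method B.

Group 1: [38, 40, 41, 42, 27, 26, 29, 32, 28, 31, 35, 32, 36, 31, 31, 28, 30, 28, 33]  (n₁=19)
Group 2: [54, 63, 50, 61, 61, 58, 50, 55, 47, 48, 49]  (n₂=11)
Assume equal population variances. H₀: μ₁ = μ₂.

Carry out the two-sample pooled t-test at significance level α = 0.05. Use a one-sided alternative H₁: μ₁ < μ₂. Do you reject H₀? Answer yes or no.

x̄₁=32.526, s₁=4.869, n₁=19
x̄₂=54.182, s₂=5.811, n₂=11
s_p² = [18·4.869² + 10·5.811²]/28 = 27.2990
SE = √(s_p²·(1/19+1/11)) = 1.9795
t = (32.526−54.182)/1.9795 = -10.9397
df = 28
p-value (one-sided, H₁ less) = 0.00000
At α=0.05: p < α → reject H₀

reject H₀: yes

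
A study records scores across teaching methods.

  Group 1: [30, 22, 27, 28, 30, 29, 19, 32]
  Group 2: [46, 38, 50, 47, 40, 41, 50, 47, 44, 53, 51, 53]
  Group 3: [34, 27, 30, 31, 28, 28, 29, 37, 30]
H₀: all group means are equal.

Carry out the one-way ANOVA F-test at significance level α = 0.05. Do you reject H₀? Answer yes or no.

reject H₀: yes

Group means [27.12, 46.67, 30.44], grand mean 36.241
SSB = Σnᵢ(x̄ᵢ−x̄)² = 2271.546; SSW = ΣΣ(x−x̄ᵢ)² = 499.764
MSB = 2271.546/2 = 1135.7732; MSW = 499.764/26 = 19.2217
F = MSB/MSW = 59.0881
df = (2, 26)
p-value (upper-tail) = 0.00000
At α=0.05: p < α → reject H₀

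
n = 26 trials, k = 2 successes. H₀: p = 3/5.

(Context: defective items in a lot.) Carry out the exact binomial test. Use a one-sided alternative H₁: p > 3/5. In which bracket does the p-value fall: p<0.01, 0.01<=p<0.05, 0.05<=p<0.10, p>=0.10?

Exact binomial: n=26, k=2, p₀=3/5=0.6000
P(X≥2) from Σ C(n,i)·p₀^i·(1−p₀)^(n−i)
p-value (one-sided, H₁ greater) = 1.00000
→ bracket: p>=0.10

p-value bracket: p>=0.10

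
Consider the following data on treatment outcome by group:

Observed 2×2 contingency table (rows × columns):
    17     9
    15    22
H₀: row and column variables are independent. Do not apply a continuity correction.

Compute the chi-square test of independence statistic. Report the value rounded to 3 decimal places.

Row totals [26, 37], col totals [32, 31], n=63
χ² = (17−13.21)²/13.21 + (9−12.79)²/12.79 + (15−18.79)²/18.79 + (22−18.21)²/18.21 = 3.7709
df = 1

test statistic = 3.771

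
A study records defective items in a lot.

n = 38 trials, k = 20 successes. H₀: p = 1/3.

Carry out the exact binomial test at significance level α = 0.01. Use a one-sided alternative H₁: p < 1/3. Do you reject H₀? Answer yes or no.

Exact binomial: n=38, k=20, p₀=1/3=0.3333
P(X≤20) from Σ C(n,i)·p₀^i·(1−p₀)^(n−i)
p-value (one-sided, H₁ less) = 0.99559
At α=0.01: p ≥ α → fail to reject H₀

reject H₀: no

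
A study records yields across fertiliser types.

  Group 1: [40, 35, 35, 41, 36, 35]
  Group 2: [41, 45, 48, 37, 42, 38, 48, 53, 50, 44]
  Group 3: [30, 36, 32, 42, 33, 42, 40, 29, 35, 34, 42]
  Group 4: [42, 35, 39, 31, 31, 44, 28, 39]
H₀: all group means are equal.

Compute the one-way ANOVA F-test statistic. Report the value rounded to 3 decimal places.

test statistic = 6.905

Group means [37.00, 44.60, 35.91, 36.12], grand mean 38.629
SSB = Σnᵢ(x̄ᵢ−x̄)² = 503.987; SSW = ΣΣ(x−x̄ᵢ)² = 754.184
MSB = 503.987/3 = 167.9958; MSW = 754.184/31 = 24.3285
F = MSB/MSW = 6.9053
df = (3, 31)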